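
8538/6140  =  1+1199/3070 = 1.39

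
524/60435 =524/60435 = 0.01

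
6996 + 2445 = 9441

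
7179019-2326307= 4852712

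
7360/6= 1226  +  2/3 = 1226.67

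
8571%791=661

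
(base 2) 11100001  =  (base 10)225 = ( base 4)3201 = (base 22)a5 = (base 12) 169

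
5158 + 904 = 6062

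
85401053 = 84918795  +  482258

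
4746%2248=250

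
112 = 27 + 85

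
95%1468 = 95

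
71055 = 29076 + 41979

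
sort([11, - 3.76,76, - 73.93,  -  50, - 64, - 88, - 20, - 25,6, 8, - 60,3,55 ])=[ - 88, - 73.93, - 64, - 60, - 50, - 25, - 20,  -  3.76 , 3,  6,8,11, 55,76]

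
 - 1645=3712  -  5357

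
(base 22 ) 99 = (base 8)317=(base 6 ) 543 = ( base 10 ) 207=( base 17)c3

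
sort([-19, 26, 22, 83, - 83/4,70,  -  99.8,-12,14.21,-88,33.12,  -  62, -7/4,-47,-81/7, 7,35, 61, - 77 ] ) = [ - 99.8,  -  88, - 77, - 62,  -  47, - 83/4, - 19, - 12, - 81/7, - 7/4,7,14.21,22,26,33.12,35, 61 , 70, 83 ] 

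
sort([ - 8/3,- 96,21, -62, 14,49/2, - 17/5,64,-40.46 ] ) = [ - 96, - 62 , - 40.46 , - 17/5, - 8/3, 14, 21,49/2,64] 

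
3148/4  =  787 = 787.00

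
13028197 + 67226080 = 80254277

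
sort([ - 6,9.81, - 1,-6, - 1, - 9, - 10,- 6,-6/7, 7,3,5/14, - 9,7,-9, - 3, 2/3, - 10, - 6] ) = [  -  10, - 10, - 9, - 9, - 9 , - 6, - 6,- 6, - 6, - 3, - 1,- 1, - 6/7,5/14,2/3,3,7,7,9.81]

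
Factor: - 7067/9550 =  - 2^( - 1)*5^( - 2)*37^1 = -  37/50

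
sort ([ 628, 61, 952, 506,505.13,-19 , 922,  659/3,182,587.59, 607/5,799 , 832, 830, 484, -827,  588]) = [ - 827,  -  19, 61, 607/5,182, 659/3, 484,505.13,506,587.59,588,628, 799,830 , 832,922,952 ]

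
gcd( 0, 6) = 6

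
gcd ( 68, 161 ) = 1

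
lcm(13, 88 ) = 1144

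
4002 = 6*667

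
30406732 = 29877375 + 529357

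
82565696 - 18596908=63968788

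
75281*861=64816941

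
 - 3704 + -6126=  - 9830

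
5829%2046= 1737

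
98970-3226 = 95744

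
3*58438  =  175314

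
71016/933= 76 + 36/311 = 76.12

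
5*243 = 1215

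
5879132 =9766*602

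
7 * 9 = 63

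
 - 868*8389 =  - 7281652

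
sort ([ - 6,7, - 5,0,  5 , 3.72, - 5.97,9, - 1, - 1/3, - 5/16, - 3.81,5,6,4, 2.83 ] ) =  [ - 6, - 5.97,-5, - 3.81,-1, - 1/3, - 5/16,0,2.83,3.72,4,5,  5,6, 7  ,  9] 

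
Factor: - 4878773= - 173^1*28201^1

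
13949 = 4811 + 9138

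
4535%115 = 50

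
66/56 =33/28  =  1.18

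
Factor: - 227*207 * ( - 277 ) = 13015953 = 3^2 *23^1*227^1* 277^1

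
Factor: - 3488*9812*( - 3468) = 2^9*3^1*11^1*17^2*109^1*223^1=118689719808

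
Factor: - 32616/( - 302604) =18/167= 2^1*3^2 *167^(  -  1) 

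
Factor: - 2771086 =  - 2^1*23^1 * 107^1* 563^1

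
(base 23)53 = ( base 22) 58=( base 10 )118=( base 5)433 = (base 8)166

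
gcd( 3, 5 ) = 1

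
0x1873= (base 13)2B06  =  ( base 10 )6259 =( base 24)akj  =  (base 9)8524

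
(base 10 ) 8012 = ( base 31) 8AE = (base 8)17514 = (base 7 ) 32234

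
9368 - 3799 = 5569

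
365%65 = 40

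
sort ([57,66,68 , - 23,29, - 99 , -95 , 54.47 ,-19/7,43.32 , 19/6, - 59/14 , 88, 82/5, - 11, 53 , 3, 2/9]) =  [ - 99, - 95,-23, - 11, - 59/14, - 19/7, 2/9, 3, 19/6 , 82/5,29 , 43.32,53, 54.47,57,66 , 68,88]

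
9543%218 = 169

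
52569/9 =5841= 5841.00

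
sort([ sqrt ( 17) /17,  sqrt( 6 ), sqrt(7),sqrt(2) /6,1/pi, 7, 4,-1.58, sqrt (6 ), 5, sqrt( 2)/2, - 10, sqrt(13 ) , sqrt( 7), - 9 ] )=[ - 10,-9,-1.58, sqrt( 2) /6,sqrt( 17)/17, 1/pi,sqrt(2)/2,sqrt (6),sqrt(6 ),  sqrt(7),sqrt(7 ), sqrt (13),4, 5,7 ]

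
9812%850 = 462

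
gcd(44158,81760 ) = 2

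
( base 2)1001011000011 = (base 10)4803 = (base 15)1653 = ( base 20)C03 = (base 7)20001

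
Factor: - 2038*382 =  - 2^2*191^1*1019^1 = -778516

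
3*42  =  126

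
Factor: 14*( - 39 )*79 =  - 43134=- 2^1*3^1*7^1*13^1*79^1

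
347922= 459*758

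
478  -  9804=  - 9326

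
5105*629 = 3211045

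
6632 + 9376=16008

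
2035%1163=872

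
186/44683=186/44683  =  0.00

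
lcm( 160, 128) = 640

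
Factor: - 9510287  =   - 9510287^1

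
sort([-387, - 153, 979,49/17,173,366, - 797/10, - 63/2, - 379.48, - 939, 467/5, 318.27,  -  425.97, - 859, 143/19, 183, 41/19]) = [  -  939, - 859, -425.97,-387, - 379.48,-153, - 797/10, - 63/2, 41/19,49/17 , 143/19,467/5, 173, 183 , 318.27 , 366, 979 ] 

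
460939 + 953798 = 1414737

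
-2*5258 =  - 10516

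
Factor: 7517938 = 2^1  *3758969^1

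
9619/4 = 9619/4= 2404.75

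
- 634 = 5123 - 5757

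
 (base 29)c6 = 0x162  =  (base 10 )354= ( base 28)ci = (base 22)g2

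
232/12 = 19 + 1/3 = 19.33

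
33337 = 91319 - 57982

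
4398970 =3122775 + 1276195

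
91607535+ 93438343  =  185045878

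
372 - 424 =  - 52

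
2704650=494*5475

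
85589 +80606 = 166195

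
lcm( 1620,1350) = 8100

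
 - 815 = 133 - 948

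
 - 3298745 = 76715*( - 43 ) 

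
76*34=2584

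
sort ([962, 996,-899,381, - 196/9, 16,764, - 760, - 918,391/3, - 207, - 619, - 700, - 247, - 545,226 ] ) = [  -  918, - 899,  -  760, - 700, -619,  -  545, - 247 , - 207, - 196/9 , 16, 391/3, 226,381,764,962 , 996] 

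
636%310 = 16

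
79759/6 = 79759/6 = 13293.17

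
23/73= 23/73 = 0.32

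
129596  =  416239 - 286643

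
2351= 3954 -1603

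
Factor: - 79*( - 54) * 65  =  277290 = 2^1*3^3*5^1*13^1*79^1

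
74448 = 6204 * 12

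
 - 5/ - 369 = 5/369 = 0.01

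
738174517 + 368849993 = 1107024510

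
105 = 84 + 21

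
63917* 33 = 2109261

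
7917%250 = 167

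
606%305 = 301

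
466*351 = 163566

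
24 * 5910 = 141840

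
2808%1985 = 823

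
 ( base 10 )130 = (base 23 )5f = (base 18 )74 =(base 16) 82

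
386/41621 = 386/41621 = 0.01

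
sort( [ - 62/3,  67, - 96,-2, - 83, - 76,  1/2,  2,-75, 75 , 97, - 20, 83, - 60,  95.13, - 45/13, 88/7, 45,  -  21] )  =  [ - 96,  -  83,-76, - 75, - 60, - 21,  -  62/3,-20,-45/13, - 2, 1/2, 2, 88/7,45,67, 75, 83 , 95.13, 97] 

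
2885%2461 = 424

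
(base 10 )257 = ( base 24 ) ah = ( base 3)100112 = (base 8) 401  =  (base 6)1105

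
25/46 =25/46 = 0.54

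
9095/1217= 9095/1217=7.47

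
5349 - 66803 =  - 61454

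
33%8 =1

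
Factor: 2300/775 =92/31 = 2^2*23^1 * 31^( - 1) 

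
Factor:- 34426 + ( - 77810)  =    -  2^2 * 3^1*47^1*199^1 = -  112236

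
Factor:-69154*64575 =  - 4465619550 = -2^1*3^2 * 5^2*  7^1 * 41^1 * 71^1*487^1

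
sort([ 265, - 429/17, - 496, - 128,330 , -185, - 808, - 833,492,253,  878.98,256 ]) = [ - 833, - 808,-496, - 185 , -128, - 429/17, 253,256, 265, 330,  492, 878.98 ] 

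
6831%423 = 63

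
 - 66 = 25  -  91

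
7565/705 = 1513/141 = 10.73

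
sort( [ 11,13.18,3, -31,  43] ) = [ - 31, 3,  11, 13.18, 43]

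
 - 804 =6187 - 6991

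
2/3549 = 2/3549 = 0.00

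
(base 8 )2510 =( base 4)111020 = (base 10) 1352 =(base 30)1f2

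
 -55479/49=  - 1133 + 38/49  =  - 1132.22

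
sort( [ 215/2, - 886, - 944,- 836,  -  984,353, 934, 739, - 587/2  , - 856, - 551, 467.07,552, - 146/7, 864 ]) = [-984, - 944, - 886, - 856,-836, - 551, - 587/2,  -  146/7,215/2, 353,467.07,  552,739,  864, 934]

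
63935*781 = 49933235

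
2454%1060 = 334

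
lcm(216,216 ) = 216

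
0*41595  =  0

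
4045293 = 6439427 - 2394134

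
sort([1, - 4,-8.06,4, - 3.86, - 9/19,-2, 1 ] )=[-8.06, - 4, - 3.86,- 2, - 9/19,1 , 1, 4]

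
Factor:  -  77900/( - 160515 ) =380/783 = 2^2*3^(-3)*5^1 * 19^1*29^( - 1 )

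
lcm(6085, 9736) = 48680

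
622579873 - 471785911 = 150793962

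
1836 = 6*306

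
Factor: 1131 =3^1*13^1*29^1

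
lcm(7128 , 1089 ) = 78408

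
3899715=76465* 51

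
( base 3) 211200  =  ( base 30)kc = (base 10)612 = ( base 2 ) 1001100100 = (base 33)II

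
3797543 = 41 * 92623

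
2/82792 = 1/41396 = 0.00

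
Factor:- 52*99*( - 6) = 2^3*3^3*11^1*13^1 = 30888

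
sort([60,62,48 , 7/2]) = [ 7/2,48, 60, 62]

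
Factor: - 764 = -2^2*191^1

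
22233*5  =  111165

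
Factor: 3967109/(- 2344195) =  -5^( - 1 ) * 7^(-1 )*23^1 * 137^1*1259^1*66977^( - 1)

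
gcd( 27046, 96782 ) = 2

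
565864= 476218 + 89646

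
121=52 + 69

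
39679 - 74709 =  - 35030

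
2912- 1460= 1452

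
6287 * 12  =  75444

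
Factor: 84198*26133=2^1* 3^2 * 31^1*281^1*14033^1  =  2200346334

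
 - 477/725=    - 1 + 248/725 = - 0.66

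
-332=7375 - 7707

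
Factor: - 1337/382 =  - 2^(-1)*7^1 = - 7/2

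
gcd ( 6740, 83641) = 1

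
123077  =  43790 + 79287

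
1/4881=1/4881 = 0.00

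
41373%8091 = 918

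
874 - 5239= -4365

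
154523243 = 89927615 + 64595628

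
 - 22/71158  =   - 1 + 35568/35579=- 0.00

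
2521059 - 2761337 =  - 240278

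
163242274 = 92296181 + 70946093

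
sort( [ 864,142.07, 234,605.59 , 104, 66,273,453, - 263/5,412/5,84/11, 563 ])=[ - 263/5,84/11,66, 412/5, 104, 142.07, 234, 273, 453,  563, 605.59,864]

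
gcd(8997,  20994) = 3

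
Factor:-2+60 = 2^1 * 29^1=58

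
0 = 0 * 84135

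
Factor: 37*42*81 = 125874 = 2^1*3^5*7^1*37^1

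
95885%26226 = 17207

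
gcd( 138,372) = 6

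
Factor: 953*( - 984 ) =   -  2^3*3^1*41^1*953^1  =  - 937752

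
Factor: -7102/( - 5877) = 2^1*3^( - 2)*53^1*67^1*653^ ( - 1)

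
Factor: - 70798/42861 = - 778/471 = -  2^1*3^(  -  1)*157^(  -  1)*389^1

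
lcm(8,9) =72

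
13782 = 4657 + 9125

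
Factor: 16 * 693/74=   2^3*3^2*7^1*11^1*37^( - 1) = 5544/37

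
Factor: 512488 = 2^3*29^1 * 47^2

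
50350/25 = 2014 = 2014.00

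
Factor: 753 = 3^1*251^1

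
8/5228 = 2/1307 = 0.00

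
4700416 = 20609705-15909289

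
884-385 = 499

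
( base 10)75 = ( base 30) 2f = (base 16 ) 4b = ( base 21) 3c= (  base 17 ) 47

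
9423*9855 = 92863665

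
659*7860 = 5179740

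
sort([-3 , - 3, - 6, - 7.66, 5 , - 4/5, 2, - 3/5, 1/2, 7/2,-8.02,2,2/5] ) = [ - 8.02, - 7.66, - 6, - 3,- 3, - 4/5, - 3/5,2/5,1/2,2, 2, 7/2,5 ]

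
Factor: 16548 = 2^2*3^1*7^1*197^1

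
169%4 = 1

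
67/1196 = 67/1196 = 0.06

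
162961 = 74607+88354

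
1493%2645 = 1493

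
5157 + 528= 5685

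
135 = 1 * 135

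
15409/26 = 15409/26  =  592.65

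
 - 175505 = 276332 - 451837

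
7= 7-0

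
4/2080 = 1/520 = 0.00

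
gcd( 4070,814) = 814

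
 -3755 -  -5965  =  2210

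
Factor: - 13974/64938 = - 17^1*79^( - 1)=-  17/79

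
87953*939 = 82587867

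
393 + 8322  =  8715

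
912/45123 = 304/15041 = 0.02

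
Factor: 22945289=67^1  *342467^1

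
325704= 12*27142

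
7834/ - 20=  - 3917/10   =  - 391.70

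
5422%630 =382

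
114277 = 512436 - 398159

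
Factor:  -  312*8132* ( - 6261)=15885309024= 2^5*3^2*13^1 * 19^1*107^1*2087^1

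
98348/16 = 6146 + 3/4  =  6146.75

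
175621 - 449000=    - 273379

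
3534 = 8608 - 5074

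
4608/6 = 768=768.00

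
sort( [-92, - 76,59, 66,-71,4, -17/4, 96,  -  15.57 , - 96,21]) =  [ - 96,- 92, - 76, - 71, - 15.57,-17/4, 4,21, 59,66, 96]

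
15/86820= 1/5788=0.00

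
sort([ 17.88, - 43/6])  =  [  -  43/6, 17.88]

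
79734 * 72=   5740848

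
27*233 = 6291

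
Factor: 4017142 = 2^1*2008571^1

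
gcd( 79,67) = 1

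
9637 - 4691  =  4946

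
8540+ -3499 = 5041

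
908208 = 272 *3339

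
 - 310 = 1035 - 1345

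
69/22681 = 69/22681 =0.00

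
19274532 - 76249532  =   - 56975000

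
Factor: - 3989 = -3989^1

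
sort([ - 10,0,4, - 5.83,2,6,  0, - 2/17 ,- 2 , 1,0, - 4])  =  [ - 10, - 5.83, - 4,  -  2, -2/17,0, 0,0,1, 2,4,6] 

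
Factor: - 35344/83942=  - 8/19 = -2^3*19^( - 1 )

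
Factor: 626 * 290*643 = 116730220 = 2^2*5^1*29^1 *313^1 *643^1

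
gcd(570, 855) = 285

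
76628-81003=- 4375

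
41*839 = 34399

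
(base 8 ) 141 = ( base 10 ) 97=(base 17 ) 5c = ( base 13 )76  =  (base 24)41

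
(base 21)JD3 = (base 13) 3C2A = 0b10000111001111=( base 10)8655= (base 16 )21CF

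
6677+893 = 7570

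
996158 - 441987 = 554171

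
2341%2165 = 176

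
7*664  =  4648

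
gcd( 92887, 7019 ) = 1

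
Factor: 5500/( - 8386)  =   - 2750/4193 = - 2^1*5^3*7^(  -  1)*11^1*599^( - 1) 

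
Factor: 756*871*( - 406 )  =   - 267341256 = - 2^3*3^3*7^2*13^1*29^1*67^1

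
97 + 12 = 109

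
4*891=3564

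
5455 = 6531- 1076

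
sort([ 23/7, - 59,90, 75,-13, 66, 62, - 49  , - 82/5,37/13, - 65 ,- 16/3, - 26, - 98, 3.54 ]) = [-98, - 65 , - 59, - 49, - 26, - 82/5,  -  13, - 16/3, 37/13, 23/7 , 3.54, 62,66, 75, 90]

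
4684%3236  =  1448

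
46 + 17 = 63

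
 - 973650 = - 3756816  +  2783166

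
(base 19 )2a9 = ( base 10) 921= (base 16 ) 399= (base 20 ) 261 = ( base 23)1h1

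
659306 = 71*9286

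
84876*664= 56357664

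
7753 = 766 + 6987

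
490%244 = 2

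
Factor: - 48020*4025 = -193280500 = - 2^2*5^3*7^5*23^1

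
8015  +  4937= 12952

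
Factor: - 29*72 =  - 2^3 *3^2*29^1 = -2088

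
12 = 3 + 9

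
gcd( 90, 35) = 5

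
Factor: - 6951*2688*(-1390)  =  2^8*3^2*5^1*7^2 * 139^1* 331^1 = 25971160320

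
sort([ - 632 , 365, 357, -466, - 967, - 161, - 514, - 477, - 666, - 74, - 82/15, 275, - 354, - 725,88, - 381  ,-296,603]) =[ - 967, - 725, - 666, - 632,- 514, - 477, - 466, - 381,-354, - 296, - 161, - 74,-82/15 , 88,275,357,365,603]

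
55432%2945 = 2422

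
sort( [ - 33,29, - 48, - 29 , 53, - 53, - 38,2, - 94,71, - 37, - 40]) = [ - 94, - 53, - 48,  -  40, - 38, -37,-33,-29, 2,29,53,  71]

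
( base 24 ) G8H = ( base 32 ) 96H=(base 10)9425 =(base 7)36323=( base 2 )10010011010001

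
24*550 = 13200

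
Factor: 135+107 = 242 = 2^1 * 11^2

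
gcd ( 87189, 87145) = 1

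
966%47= 26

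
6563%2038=449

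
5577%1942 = 1693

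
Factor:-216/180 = -6/5 = - 2^1*3^1*  5^( - 1) 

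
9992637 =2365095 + 7627542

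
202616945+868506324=1071123269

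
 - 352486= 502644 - 855130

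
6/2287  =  6/2287=   0.00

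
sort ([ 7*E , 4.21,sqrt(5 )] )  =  [ sqrt( 5 ), 4.21,7*E]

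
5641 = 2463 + 3178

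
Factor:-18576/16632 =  - 2^1*7^( - 1)*11^( - 1 )*43^1  =  -86/77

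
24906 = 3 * 8302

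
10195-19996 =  - 9801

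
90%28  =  6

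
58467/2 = 58467/2= 29233.50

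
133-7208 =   -  7075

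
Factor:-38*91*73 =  - 252434 = - 2^1*7^1*13^1*19^1*73^1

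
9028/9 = 9028/9 = 1003.11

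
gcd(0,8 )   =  8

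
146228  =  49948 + 96280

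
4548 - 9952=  - 5404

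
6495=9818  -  3323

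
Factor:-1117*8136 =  - 2^3  *  3^2*113^1*1117^1=- 9087912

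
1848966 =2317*798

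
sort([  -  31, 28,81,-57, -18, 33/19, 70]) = [-57,-31,-18,33/19, 28, 70, 81 ]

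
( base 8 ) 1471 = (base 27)13F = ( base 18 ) 29f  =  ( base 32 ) pp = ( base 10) 825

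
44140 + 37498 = 81638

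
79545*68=5409060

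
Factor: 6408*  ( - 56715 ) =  - 363429720 = - 2^3 * 3^3 * 5^1*19^1*89^1*199^1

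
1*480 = 480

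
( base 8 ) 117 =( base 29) 2l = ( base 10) 79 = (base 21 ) 3G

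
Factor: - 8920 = -2^3*5^1 * 223^1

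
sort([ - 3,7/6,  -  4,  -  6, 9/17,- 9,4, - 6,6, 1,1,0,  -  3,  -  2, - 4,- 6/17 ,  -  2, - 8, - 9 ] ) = [ - 9, - 9, - 8, - 6,-6, - 4, - 4,  -  3, - 3, - 2, - 2, - 6/17,0,9/17,1,1,7/6,4, 6] 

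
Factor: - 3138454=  - 2^1*11^1*142657^1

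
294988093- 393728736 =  - 98740643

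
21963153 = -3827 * ( - 5739)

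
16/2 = 8 = 8.00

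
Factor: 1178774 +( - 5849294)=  - 2^3*3^1*5^1* 38921^1 = -4670520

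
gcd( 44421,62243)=67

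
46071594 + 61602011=107673605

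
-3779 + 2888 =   -  891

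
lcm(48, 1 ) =48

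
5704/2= 2852= 2852.00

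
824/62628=206/15657= 0.01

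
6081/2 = 6081/2 = 3040.50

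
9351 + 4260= 13611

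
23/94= 23/94 =0.24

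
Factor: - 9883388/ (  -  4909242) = 2^1*3^( - 1 )*13^ ( - 1) * 449^1 * 5503^1*62939^ (- 1) = 4941694/2454621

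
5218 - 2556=2662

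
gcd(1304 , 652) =652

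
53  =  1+52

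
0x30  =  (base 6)120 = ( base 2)110000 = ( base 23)22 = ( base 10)48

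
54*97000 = 5238000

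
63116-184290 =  - 121174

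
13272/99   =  134 + 2/33 = 134.06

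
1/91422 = 1/91422 = 0.00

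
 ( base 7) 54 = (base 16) 27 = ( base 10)39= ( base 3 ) 1110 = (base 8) 47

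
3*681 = 2043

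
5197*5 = 25985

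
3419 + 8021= 11440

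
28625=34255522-34226897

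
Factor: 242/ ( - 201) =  - 2^1 * 3^( - 1) * 11^2 * 67^(  -  1 )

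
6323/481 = 6323/481 = 13.15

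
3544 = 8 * 443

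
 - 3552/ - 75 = 1184/25 = 47.36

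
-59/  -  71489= 59/71489 = 0.00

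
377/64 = 5+57/64 = 5.89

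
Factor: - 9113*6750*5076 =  - 2^3*3^6*5^3*13^1*47^1*701^1 = - 312238719000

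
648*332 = 215136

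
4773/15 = 1591/5 = 318.20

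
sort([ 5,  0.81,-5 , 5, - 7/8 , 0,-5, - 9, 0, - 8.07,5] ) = [ - 9, - 8.07, - 5, - 5, -7/8,0, 0, 0.81, 5, 5, 5]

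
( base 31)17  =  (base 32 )16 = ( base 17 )24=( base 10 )38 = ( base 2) 100110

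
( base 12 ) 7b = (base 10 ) 95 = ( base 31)32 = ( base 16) 5F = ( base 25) 3K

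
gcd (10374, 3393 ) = 39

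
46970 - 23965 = 23005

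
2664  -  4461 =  - 1797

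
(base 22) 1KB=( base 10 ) 935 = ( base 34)RH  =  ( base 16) 3A7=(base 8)1647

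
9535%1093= 791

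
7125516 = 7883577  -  758061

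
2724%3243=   2724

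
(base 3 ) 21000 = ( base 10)189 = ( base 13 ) 117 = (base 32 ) 5t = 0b10111101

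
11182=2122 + 9060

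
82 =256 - 174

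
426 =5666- 5240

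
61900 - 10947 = 50953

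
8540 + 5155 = 13695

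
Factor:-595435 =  - 5^1*119087^1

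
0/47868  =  0 = 0.00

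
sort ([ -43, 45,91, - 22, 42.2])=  [-43 , - 22, 42.2,45, 91 ] 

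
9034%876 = 274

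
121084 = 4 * 30271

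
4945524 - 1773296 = 3172228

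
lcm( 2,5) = 10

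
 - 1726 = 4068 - 5794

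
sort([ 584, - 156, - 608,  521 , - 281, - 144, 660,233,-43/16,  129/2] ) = [ - 608,-281, - 156, - 144, - 43/16, 129/2, 233, 521, 584, 660]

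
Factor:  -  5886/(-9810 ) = 3^1*5^( - 1) = 3/5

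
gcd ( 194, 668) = 2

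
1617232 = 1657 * 976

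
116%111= 5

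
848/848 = 1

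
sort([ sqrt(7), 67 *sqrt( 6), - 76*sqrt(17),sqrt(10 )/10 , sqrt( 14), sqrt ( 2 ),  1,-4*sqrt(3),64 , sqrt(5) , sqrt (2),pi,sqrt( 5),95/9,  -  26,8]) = [  -  76*sqrt(17 ),-26, - 4*sqrt( 3 ) , sqrt(10) /10, 1 , sqrt ( 2), sqrt(2 ), sqrt (5 ), sqrt( 5 ),sqrt( 7 ), pi, sqrt( 14), 8 , 95/9 , 64, 67*sqrt( 6)]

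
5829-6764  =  - 935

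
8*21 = 168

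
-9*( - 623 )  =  5607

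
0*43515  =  0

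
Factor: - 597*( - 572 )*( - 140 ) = - 47807760 = - 2^4*3^1*5^1 *7^1*11^1*13^1*199^1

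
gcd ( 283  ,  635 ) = 1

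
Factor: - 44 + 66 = 2^1*11^1 = 22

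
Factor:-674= - 2^1 * 337^1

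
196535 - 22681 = 173854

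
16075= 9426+6649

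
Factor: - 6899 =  - 6899^1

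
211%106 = 105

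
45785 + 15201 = 60986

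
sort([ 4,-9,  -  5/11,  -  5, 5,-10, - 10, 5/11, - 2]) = [ - 10, - 10,-9, - 5, - 2, - 5/11, 5/11,4,5 ] 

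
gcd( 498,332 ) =166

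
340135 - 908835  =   - 568700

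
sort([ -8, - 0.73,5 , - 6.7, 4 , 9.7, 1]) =[  -  8, - 6.7, - 0.73,1,4,5, 9.7]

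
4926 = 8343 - 3417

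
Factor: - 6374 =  - 2^1*3187^1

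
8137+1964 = 10101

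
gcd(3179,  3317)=1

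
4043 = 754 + 3289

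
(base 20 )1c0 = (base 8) 1200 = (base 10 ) 640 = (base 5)10030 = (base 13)3a3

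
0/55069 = 0 = 0.00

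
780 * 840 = 655200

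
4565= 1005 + 3560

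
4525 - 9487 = -4962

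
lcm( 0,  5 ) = 0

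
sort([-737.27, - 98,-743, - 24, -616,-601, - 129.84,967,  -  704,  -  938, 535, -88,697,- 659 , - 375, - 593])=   [ - 938,- 743, - 737.27  , - 704, - 659,- 616, - 601, - 593  , - 375, - 129.84, - 98, - 88, - 24, 535,697,967]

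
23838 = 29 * 822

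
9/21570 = 3/7190 = 0.00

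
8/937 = 8/937= 0.01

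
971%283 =122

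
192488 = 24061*8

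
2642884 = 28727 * 92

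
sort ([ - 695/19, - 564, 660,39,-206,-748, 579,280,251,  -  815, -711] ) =[  -  815, - 748, - 711, -564  , - 206,-695/19,39, 251,  280,579 , 660]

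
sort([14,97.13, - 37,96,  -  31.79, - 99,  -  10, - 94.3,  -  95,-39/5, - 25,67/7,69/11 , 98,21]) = [-99,- 95, - 94.3, -37, - 31.79 , - 25, -10, - 39/5, 69/11, 67/7  ,  14 , 21, 96,97.13,98 ] 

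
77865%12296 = 4089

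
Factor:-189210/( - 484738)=3^1 * 5^1 * 7^1 * 269^( - 1) = 105/269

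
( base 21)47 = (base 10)91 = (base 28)37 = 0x5b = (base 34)2n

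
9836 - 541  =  9295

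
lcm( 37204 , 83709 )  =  334836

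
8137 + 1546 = 9683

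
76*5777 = 439052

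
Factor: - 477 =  -3^2*53^1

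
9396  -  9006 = 390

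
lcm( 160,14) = 1120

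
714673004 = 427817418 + 286855586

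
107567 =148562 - 40995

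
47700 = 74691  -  26991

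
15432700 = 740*20855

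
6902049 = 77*89637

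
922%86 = 62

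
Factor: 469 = 7^1*67^1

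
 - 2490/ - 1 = 2490/1 = 2490.00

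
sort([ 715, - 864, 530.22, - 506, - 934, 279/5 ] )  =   [ - 934 , -864, - 506, 279/5,530.22, 715 ] 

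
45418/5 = 45418/5= 9083.60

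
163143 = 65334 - -97809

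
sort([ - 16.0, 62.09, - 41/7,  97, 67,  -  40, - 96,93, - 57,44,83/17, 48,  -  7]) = [ - 96, - 57, - 40, - 16.0, - 7,-41/7,83/17, 44,48,62.09,67,93,97] 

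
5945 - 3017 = 2928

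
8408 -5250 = 3158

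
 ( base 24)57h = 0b101111111001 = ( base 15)d95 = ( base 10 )3065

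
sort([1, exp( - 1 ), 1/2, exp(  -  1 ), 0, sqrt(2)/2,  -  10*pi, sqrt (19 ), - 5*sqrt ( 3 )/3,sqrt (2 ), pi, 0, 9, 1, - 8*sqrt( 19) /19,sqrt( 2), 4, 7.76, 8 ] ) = [ - 10*pi, - 5*sqrt( 3) /3, - 8*sqrt( 19)/19,0, 0 , exp(- 1 ), exp( - 1 ), 1/2,sqrt (2)/2, 1,1,  sqrt( 2),sqrt(2),pi,4, sqrt(19), 7.76,8, 9]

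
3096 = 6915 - 3819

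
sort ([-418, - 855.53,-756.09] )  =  [-855.53, -756.09,-418] 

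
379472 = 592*641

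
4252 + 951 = 5203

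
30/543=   10/181=0.06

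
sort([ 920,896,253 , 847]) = [253,847,896, 920 ] 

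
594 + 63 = 657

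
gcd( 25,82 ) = 1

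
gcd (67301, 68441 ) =1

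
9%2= 1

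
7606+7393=14999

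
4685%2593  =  2092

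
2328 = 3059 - 731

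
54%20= 14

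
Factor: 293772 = 2^2*3^1*24481^1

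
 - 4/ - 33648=1/8412 = 0.00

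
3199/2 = 3199/2 = 1599.50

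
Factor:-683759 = - 683759^1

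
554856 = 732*758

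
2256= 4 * 564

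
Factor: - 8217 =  - 3^2* 11^1 * 83^1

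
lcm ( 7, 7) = 7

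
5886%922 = 354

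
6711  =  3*2237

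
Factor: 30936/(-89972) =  - 2^1 * 3^1*83^( - 1) * 271^( - 1) * 1289^1 = -7734/22493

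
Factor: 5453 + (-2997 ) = 2^3*307^1 = 2456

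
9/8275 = 9/8275 = 0.00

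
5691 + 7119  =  12810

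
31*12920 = 400520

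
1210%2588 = 1210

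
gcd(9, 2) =1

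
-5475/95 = - 1095/19 = - 57.63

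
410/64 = 6 + 13/32 = 6.41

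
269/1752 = 269/1752 = 0.15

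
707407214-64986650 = 642420564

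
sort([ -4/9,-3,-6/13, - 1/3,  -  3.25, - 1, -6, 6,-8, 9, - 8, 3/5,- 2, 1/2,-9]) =[ - 9,-8, - 8,-6,-3.25,-3, - 2,-1, - 6/13, - 4/9,  -  1/3, 1/2,3/5 , 6,9]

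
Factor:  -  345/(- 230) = 3/2 = 2^( - 1)*3^1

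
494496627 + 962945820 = 1457442447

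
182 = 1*182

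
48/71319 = 16/23773= 0.00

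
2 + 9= 11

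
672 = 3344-2672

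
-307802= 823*( - 374)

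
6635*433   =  2872955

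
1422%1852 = 1422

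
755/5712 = 755/5712=0.13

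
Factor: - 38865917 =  - 103^1*377339^1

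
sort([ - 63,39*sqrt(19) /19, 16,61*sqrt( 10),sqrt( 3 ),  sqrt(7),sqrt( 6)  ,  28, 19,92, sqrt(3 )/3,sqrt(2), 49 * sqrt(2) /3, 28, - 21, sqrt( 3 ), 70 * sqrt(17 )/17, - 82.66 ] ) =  [- 82.66, - 63, - 21, sqrt ( 3)/3,sqrt(2),  sqrt(3 ) , sqrt(3),  sqrt( 6 ), sqrt(7), 39*sqrt(19)/19,  16 , 70*sqrt( 17 )/17,19,49*sqrt(2 ) /3,28, 28,92, 61 *sqrt (10 )]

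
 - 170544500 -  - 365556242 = 195011742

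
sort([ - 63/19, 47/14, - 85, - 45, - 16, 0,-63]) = [ -85, - 63,  -  45, - 16,  -  63/19,0 , 47/14] 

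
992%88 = 24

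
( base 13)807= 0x54f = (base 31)1CQ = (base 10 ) 1359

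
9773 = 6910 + 2863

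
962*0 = 0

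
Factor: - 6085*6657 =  - 3^1*5^1*7^1 *317^1*1217^1 = -40507845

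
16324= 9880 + 6444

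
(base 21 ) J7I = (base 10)8544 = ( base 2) 10000101100000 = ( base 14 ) 3184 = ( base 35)6y4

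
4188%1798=592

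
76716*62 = 4756392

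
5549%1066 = 219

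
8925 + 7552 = 16477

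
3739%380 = 319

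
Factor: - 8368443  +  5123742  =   - 3244701 = - 3^1 * 229^1 * 4723^1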